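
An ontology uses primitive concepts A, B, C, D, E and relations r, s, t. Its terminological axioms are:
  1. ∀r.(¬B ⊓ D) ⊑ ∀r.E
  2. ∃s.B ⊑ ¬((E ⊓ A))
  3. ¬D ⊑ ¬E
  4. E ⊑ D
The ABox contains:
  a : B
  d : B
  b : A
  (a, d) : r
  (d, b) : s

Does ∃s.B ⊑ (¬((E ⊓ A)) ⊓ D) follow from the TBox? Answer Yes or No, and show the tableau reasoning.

No

1. ∃s.B ⊑ (¬((E ⊓ A)) ⊓ D)  ⇔  (∃s.B ⊓ ((E ⊓ A) ⊔ ¬D)) unsat w.r.t. T
   apply at x₀: ∃s.B⊑¬((E ⊓ A))
   open: L(x₀) ⊇ {¬D, ¬E, ∃r.(B ⊔ ¬D), ∃s.B} (+ ∃-successors)
2. Hence ∃s.B ⊑ (¬((E ⊓ A)) ⊓ D): not entailed.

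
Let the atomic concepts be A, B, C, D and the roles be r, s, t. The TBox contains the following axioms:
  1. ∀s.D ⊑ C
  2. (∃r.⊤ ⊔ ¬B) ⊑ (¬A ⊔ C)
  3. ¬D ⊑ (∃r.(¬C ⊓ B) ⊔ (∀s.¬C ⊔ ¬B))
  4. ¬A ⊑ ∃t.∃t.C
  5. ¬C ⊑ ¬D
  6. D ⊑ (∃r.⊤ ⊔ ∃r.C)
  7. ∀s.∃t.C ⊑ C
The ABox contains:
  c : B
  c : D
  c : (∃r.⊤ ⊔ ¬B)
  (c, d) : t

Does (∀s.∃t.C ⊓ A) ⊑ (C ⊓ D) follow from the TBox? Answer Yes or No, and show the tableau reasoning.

No

1. (∀s.∃t.C ⊓ A) ⊑ (C ⊓ D)  ⇔  ((∀s.∃t.C ⊓ A) ⊓ (¬C ⊔ ¬D)) unsat w.r.t. T
   apply at x₀: ∀s.∃t.C⊑C
   open: L(x₀) ⊇ {A, B, C, ¬D, ∀r.⊥, …}
2. Hence (∀s.∃t.C ⊓ A) ⊑ (C ⊓ D): not entailed.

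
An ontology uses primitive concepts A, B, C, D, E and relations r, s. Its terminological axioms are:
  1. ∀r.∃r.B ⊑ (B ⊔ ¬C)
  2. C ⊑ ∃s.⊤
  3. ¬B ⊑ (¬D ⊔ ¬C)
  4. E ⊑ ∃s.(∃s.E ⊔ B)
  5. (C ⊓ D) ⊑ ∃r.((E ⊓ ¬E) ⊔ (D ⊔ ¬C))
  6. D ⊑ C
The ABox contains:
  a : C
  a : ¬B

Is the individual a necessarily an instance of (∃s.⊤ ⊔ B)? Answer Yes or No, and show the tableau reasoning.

1. a : (∃s.⊤ ⊔ B)?  L(a) = {C, ¬B} ∪ {(∀s.⊥ ⊓ ¬B)}
   clash {C, ¬C} at a — a ∈ (∃s.⊤ ⊔ B)
2. Hence a : (∃s.⊤ ⊔ B): entailed.

Yes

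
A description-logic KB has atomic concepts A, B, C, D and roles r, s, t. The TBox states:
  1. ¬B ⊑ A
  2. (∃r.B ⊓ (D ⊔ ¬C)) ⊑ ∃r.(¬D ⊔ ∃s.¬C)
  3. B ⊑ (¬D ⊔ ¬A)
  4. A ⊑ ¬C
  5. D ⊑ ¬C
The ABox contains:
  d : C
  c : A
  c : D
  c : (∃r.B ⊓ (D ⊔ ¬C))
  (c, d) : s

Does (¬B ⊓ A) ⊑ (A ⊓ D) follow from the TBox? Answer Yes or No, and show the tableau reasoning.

No

1. (¬B ⊓ A) ⊑ (A ⊓ D)  ⇔  ((¬B ⊓ A) ⊓ (¬A ⊔ ¬D)) unsat w.r.t. T
   apply at x₀: A⊑¬C
   open: L(x₀) ⊇ {A, ¬B, ¬C, ¬D, ∀r.¬B}
2. Hence (¬B ⊓ A) ⊑ (A ⊓ D): not entailed.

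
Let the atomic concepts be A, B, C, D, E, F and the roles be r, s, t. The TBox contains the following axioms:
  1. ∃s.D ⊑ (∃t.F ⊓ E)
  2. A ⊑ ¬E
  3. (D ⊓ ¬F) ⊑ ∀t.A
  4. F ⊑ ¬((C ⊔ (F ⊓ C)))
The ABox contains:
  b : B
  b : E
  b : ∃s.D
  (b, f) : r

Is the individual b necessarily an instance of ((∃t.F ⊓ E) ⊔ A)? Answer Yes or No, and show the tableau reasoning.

1. b : ((∃t.F ⊓ E) ⊔ A)?  L(b) = {B, E, ∃s.D} ∪ {((∀t.¬F ⊔ ¬E) ⊓ ¬A)}
   clash {E, ¬E} at b — b ∈ ((∃t.F ⊓ E) ⊔ A)
2. Hence b : ((∃t.F ⊓ E) ⊔ A): entailed.

Yes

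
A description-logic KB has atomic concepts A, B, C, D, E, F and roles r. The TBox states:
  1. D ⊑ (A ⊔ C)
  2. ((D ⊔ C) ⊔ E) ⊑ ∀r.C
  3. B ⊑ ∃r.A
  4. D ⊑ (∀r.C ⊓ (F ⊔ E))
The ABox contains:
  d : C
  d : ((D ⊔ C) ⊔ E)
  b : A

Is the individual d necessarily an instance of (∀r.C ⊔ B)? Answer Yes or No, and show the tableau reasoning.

Yes

1. d : (∀r.C ⊔ B)?  L(d) = {C, ((D ⊔ C) ⊔ E)} ∪ {(∃r.¬C ⊓ ¬B)}
   clash {C, ¬C} at an ∃-successor — d ∈ (∀r.C ⊔ B)
2. Hence d : (∀r.C ⊔ B): entailed.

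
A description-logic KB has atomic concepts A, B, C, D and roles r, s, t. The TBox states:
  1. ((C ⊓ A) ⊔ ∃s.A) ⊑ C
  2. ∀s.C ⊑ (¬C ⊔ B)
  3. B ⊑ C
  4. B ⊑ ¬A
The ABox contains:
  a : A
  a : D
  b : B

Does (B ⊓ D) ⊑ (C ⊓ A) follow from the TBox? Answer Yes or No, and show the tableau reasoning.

1. (B ⊓ D) ⊑ (C ⊓ A)  ⇔  ((B ⊓ D) ⊓ (¬C ⊔ ¬A)) unsat w.r.t. T
   apply at x₀: B⊑C; B⊑¬A
   open: L(x₀) ⊇ {B, C, D, ¬A, ∃s.¬C} (+ ∃-successors)
2. Hence (B ⊓ D) ⊑ (C ⊓ A): not entailed.

No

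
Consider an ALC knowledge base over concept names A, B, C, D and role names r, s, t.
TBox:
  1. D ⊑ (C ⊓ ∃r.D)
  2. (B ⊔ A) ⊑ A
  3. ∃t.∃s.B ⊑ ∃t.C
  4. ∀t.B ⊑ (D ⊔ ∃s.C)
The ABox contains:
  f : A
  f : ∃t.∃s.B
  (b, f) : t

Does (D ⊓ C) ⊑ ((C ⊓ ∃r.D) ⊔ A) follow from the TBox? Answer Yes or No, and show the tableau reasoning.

1. (D ⊓ C) ⊑ ((C ⊓ ∃r.D) ⊔ A)  ⇔  ((D ⊓ C) ⊓ ((¬C ⊔ ∀r.¬D) ⊓ ¬A)) unsat w.r.t. T
   all branches close; clash {A, ¬A} at x₀
2. Hence (D ⊓ C) ⊑ ((C ⊓ ∃r.D) ⊔ A): entailed.

Yes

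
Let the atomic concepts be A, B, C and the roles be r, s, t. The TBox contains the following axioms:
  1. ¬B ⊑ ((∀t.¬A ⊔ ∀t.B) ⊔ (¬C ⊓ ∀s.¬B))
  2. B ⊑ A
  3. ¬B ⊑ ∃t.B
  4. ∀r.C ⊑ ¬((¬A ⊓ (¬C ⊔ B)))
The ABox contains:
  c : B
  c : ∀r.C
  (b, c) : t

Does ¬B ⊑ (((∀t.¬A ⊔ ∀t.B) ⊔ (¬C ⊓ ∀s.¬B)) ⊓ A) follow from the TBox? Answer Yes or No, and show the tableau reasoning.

No

1. ¬B ⊑ (((∀t.¬A ⊔ ∀t.B) ⊔ (¬C ⊓ ∀s.¬B)) ⊓ A)  ⇔  (¬B ⊓ (((∃t.A ⊓ ∃t.¬B) ⊓ (C ⊔ ∃s.B)) ⊔ ¬A)) unsat w.r.t. T
   apply at x₀: ¬B⊑((∀t.¬A ⊔ ∀t.B) ⊔ (¬C ⊓ ∀s.¬B)); ¬B⊑∃t.B
   open: L(x₀) ⊇ {¬A, ¬B, ∀t.B, ∃r.¬C, ∃t.B} (+ ∃-successors)
2. Hence ¬B ⊑ (((∀t.¬A ⊔ ∀t.B) ⊔ (¬C ⊓ ∀s.¬B)) ⊓ A): not entailed.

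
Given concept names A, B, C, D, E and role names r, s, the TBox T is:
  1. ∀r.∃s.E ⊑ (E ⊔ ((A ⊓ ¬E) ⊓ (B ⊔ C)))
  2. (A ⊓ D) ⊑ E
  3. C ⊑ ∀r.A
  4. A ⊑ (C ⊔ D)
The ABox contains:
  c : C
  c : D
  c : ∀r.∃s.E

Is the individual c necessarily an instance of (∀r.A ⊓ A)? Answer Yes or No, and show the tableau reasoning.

1. c : (∀r.A ⊓ A)?  L(c) = {C, D, ∀r.∃s.E} ∪ {(∃r.¬A ⊔ ¬A)}
   apply at c: ∀r.∃s.E⊑(E ⊔ ((A ⊓ ¬E) ⊓ (B ⊔ C))); C⊑∀r.A
   open: L(c) ⊇ {C, D, E, ¬A, ∀r.A, …} — c ∉ (∀r.A ⊓ A) possible
2. Hence c : (∀r.A ⊓ A): not entailed.

No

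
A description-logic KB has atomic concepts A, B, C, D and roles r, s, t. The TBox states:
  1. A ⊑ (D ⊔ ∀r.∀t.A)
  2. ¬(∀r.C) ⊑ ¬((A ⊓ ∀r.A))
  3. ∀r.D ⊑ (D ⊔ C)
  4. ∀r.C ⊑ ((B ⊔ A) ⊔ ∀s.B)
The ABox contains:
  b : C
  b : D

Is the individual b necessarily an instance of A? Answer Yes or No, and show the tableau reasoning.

No

1. b : A?  L(b) = {C, D} ∪ {¬A}
   open: L(b) ⊇ {C, D, ¬A, ∃r.¬C, ∃r.¬D} (+ ∃-successors) — b ∉ A possible
2. Hence b : A: not entailed.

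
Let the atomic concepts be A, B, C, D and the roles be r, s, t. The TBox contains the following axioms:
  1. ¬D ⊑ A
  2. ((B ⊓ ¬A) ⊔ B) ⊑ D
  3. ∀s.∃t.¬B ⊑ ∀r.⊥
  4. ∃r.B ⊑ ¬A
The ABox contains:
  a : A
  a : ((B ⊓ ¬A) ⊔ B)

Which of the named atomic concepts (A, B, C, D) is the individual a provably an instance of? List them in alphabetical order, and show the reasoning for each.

{A, B, D}

1. a : A?  L(a) = {A, ((B ⊓ ¬A) ⊔ B)} ∪ {¬A}
   clash {A, ¬A} at a — a ∈ A
2. a : B?  L(a) = {A, ((B ⊓ ¬A) ⊔ B)} ∪ {¬B}
   clash {B, ¬B} at a — a ∈ B
3. a : C?  L(a) = {A, ((B ⊓ ¬A) ⊔ B)} ∪ {¬C}
   apply at a: ((B ⊓ ¬A) ⊔ B)⊑D
   open: L(a) ⊇ {A, B, D, ¬C, ∀r.¬B, …} (+ ∃-successors) — a ∉ C possible
4. a : D?  L(a) = {A, ((B ⊓ ¬A) ⊔ B)} ∪ {¬D}
   clash {A, ¬A} at a — a ∈ D
5. Entailed for a: {A, B, D}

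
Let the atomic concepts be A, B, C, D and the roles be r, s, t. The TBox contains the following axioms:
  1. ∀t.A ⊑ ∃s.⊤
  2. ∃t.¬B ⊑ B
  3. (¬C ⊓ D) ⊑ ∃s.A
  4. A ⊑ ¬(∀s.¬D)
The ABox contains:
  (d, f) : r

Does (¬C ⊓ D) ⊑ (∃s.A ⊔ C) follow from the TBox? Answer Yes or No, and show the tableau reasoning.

Yes

1. (¬C ⊓ D) ⊑ (∃s.A ⊔ C)  ⇔  ((¬C ⊓ D) ⊓ (∀s.¬A ⊓ ¬C)) unsat w.r.t. T
   all branches close; clash {A, ¬A} at an ∃-successor
2. Hence (¬C ⊓ D) ⊑ (∃s.A ⊔ C): entailed.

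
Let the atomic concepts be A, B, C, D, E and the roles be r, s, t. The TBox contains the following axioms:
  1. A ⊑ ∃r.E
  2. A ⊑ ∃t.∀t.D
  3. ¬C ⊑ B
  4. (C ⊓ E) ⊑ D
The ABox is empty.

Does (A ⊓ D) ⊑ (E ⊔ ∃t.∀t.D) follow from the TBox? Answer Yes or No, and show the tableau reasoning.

1. (A ⊓ D) ⊑ (E ⊔ ∃t.∀t.D)  ⇔  ((A ⊓ D) ⊓ (¬E ⊓ ∀t.∃t.¬D)) unsat w.r.t. T
   all branches close; clash {D, ¬D} at an ∃-successor
2. Hence (A ⊓ D) ⊑ (E ⊔ ∃t.∀t.D): entailed.

Yes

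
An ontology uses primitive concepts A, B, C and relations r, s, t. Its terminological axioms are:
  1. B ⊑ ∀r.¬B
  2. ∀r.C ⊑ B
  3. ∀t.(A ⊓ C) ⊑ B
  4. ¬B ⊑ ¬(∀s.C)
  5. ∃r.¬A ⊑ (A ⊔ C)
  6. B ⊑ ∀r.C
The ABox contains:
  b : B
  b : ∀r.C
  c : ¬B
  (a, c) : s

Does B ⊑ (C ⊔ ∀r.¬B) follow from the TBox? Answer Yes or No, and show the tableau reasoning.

Yes

1. B ⊑ (C ⊔ ∀r.¬B)  ⇔  (B ⊓ (¬C ⊓ ∃r.B)) unsat w.r.t. T
   all branches close; clash {C, ¬C} at x₀
2. Hence B ⊑ (C ⊔ ∀r.¬B): entailed.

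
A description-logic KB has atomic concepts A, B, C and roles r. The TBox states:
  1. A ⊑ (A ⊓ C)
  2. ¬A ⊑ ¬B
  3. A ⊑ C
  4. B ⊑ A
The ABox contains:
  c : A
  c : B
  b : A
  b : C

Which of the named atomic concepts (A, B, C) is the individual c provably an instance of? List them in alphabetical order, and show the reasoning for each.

1. c : A?  L(c) = {A, B} ∪ {¬A}
   clash {A, ¬A} at c — c ∈ A
2. c : B?  L(c) = {A, B} ∪ {¬B}
   clash {B, ¬B} at c — c ∈ B
3. c : C?  L(c) = {A, B} ∪ {¬C}
   clash {C, ¬C} at c — c ∈ C
4. Entailed for c: {A, B, C}

{A, B, C}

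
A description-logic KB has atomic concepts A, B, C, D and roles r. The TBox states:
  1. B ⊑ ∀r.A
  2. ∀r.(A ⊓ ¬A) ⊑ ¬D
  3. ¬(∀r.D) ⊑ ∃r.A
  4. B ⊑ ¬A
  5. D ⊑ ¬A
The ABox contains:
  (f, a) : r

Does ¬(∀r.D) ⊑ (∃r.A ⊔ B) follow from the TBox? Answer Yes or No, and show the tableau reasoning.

Yes

1. ¬(∀r.D) ⊑ (∃r.A ⊔ B)  ⇔  (∃r.¬D ⊓ (∀r.¬A ⊓ ¬B)) unsat w.r.t. T
   all branches close; clash {A, ¬A} at an ∃-successor
2. Hence ¬(∀r.D) ⊑ (∃r.A ⊔ B): entailed.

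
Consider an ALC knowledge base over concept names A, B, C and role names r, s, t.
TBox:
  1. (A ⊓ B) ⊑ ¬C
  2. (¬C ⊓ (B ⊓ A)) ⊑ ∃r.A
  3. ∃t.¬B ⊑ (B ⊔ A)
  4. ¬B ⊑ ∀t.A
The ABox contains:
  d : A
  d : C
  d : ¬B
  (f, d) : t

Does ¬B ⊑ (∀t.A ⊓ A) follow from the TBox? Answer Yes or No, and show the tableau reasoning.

No

1. ¬B ⊑ (∀t.A ⊓ A)  ⇔  (¬B ⊓ (∃t.¬A ⊔ ¬A)) unsat w.r.t. T
   apply at x₀: ¬B⊑∀t.A
   open: L(x₀) ⊇ {C, ¬A, ¬B, ∀t.A, ∀t.B}
2. Hence ¬B ⊑ (∀t.A ⊓ A): not entailed.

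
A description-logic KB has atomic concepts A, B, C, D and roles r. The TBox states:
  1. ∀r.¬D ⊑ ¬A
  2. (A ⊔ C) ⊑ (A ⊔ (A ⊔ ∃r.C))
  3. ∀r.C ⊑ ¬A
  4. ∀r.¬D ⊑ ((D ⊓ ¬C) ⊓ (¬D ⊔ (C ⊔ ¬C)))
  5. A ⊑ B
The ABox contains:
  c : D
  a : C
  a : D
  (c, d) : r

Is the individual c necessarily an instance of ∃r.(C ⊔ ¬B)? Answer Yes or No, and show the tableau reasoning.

No

1. c : ∃r.(C ⊔ ¬B)?  L(c) = {D} ∪ {∀r.(¬C ⊓ B)}
   open: L(c) ⊇ {D, ¬A, ¬C, ∀r.(¬C ⊓ B), ∃r.D} (+ ∃-successors) — c ∉ ∃r.(C ⊔ ¬B) possible
2. Hence c : ∃r.(C ⊔ ¬B): not entailed.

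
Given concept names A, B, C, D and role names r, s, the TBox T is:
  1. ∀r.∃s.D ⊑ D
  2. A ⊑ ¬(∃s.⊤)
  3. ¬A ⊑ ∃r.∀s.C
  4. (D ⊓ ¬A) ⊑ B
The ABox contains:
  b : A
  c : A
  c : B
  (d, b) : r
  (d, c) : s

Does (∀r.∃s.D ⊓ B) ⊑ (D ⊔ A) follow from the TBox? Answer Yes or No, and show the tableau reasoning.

1. (∀r.∃s.D ⊓ B) ⊑ (D ⊔ A)  ⇔  ((∀r.∃s.D ⊓ B) ⊓ (¬D ⊓ ¬A)) unsat w.r.t. T
   all branches close; clash {D, ¬D} at x₀
2. Hence (∀r.∃s.D ⊓ B) ⊑ (D ⊔ A): entailed.

Yes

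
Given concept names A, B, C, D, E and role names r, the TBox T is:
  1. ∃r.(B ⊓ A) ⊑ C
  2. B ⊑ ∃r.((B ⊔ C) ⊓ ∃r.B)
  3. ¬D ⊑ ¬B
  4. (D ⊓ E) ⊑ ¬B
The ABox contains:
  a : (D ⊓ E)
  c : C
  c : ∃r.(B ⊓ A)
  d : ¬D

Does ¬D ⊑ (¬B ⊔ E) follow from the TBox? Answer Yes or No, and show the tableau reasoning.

Yes

1. ¬D ⊑ (¬B ⊔ E)  ⇔  (¬D ⊓ (B ⊓ ¬E)) unsat w.r.t. T
   all branches close; clash {B, ¬B} at x₀
2. Hence ¬D ⊑ (¬B ⊔ E): entailed.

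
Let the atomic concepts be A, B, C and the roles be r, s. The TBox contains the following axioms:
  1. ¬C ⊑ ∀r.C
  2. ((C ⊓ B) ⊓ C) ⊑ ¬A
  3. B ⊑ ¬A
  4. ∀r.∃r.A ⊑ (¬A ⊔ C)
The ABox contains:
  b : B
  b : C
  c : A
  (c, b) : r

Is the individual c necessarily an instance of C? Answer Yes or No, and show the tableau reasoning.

1. c : C?  L(c) = {A} ∪ {¬C}
   apply at c: ¬C⊑∀r.C
   open: L(c) ⊇ {A, ¬B, ¬C, ∀r.C, ∃r.∀r.¬A} (+ ∃-successors) — c ∉ C possible
2. Hence c : C: not entailed.

No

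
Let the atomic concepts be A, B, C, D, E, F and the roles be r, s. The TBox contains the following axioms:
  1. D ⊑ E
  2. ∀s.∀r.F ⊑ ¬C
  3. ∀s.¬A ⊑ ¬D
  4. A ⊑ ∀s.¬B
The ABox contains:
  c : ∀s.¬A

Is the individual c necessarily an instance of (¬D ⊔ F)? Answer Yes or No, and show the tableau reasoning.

Yes

1. c : (¬D ⊔ F)?  L(c) = {∀s.¬A} ∪ {(D ⊓ ¬F)}
   clash {D, ¬D} at c — c ∈ (¬D ⊔ F)
2. Hence c : (¬D ⊔ F): entailed.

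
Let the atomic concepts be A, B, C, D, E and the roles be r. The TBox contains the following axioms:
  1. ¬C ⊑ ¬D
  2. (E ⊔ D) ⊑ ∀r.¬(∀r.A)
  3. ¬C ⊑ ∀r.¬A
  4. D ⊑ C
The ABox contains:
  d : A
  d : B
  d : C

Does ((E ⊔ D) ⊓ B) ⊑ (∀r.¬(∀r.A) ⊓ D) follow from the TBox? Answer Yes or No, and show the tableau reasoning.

No

1. ((E ⊔ D) ⊓ B) ⊑ (∀r.¬(∀r.A) ⊓ D)  ⇔  (((E ⊔ D) ⊓ B) ⊓ (∃r.∀r.A ⊔ ¬D)) unsat w.r.t. T
   apply at x₀: (E ⊔ D)⊑∀r.¬(∀r.A)
   open: L(x₀) ⊇ {B, C, E, ¬D, ∀r.∃r.¬A}
2. Hence ((E ⊔ D) ⊓ B) ⊑ (∀r.¬(∀r.A) ⊓ D): not entailed.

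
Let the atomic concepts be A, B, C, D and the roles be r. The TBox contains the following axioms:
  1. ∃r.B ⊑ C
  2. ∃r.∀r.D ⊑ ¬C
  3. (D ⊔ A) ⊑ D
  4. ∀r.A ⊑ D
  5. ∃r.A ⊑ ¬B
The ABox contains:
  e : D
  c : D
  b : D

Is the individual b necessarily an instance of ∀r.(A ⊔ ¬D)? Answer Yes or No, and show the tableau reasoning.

1. b : ∀r.(A ⊔ ¬D)?  L(b) = {D} ∪ {∃r.(¬A ⊓ D)}
   open: L(b) ⊇ {D, ∀r.¬A, ∀r.¬B, ∀r.∃r.¬D, ∃r.(¬A ⊓ D)} (+ ∃-successors) — b ∉ ∀r.(A ⊔ ¬D) possible
2. Hence b : ∀r.(A ⊔ ¬D): not entailed.

No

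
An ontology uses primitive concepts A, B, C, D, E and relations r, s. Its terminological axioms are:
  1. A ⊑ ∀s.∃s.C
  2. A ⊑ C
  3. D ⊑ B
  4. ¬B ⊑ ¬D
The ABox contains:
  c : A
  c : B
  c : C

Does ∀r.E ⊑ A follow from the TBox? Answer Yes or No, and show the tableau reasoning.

No

1. ∀r.E ⊑ A  ⇔  (∀r.E ⊓ ¬A) unsat w.r.t. T
   open: L(x₀) ⊇ {B, ¬A, ∀r.E}
2. Hence ∀r.E ⊑ A: not entailed.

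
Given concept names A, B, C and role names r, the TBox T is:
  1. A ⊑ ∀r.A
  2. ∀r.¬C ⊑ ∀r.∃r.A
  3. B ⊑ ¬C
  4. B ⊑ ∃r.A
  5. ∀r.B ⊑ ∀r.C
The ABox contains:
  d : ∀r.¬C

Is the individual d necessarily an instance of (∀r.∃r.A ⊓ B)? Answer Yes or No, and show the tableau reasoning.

1. d : (∀r.∃r.A ⊓ B)?  L(d) = {∀r.¬C} ∪ {(∃r.∀r.¬A ⊔ ¬B)}
   apply at d: ∀r.¬C⊑∀r.∃r.A
   open: L(d) ⊇ {¬A, ¬B, ∀r.¬C, ∀r.∃r.A, ∃r.¬B} (+ ∃-successors) — d ∉ (∀r.∃r.A ⊓ B) possible
2. Hence d : (∀r.∃r.A ⊓ B): not entailed.

No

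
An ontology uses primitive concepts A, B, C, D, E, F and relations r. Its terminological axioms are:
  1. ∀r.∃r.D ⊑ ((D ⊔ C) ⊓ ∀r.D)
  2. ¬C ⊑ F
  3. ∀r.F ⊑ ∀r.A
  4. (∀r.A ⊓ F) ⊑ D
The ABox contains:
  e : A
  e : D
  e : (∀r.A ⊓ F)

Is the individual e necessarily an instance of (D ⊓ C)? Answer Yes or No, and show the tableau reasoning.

1. e : (D ⊓ C)?  L(e) = {A, D, (∀r.A ⊓ F)} ∪ {(¬D ⊔ ¬C)}
   open: L(e) ⊇ {A, D, F, ¬C, ∀r.A, …} (+ ∃-successors) — e ∉ (D ⊓ C) possible
2. Hence e : (D ⊓ C): not entailed.

No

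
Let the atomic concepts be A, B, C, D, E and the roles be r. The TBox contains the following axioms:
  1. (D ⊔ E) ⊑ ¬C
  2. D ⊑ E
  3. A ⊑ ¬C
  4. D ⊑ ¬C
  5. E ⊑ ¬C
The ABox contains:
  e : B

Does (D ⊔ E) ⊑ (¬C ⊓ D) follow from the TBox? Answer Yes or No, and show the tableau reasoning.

1. (D ⊔ E) ⊑ (¬C ⊓ D)  ⇔  ((D ⊔ E) ⊓ (C ⊔ ¬D)) unsat w.r.t. T
   apply at x₀: (D ⊔ E)⊑¬C
   open: L(x₀) ⊇ {E, ¬A, ¬C, ¬D}
2. Hence (D ⊔ E) ⊑ (¬C ⊓ D): not entailed.

No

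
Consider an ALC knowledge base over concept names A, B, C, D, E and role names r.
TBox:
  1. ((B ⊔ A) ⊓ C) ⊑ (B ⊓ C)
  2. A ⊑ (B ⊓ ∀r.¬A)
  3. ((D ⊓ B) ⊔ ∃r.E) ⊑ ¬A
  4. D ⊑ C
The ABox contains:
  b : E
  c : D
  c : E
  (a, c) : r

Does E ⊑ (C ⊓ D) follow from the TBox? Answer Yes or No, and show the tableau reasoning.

No

1. E ⊑ (C ⊓ D)  ⇔  (E ⊓ (¬C ⊔ ¬D)) unsat w.r.t. T
   open: L(x₀) ⊇ {E, ¬A, ¬C, ¬D, ∀r.¬E}
2. Hence E ⊑ (C ⊓ D): not entailed.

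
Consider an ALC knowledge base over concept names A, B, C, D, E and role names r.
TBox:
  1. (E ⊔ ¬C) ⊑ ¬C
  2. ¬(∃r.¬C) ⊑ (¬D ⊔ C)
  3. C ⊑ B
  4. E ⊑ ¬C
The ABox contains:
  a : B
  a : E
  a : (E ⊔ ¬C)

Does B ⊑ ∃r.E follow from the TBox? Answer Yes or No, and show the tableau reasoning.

1. B ⊑ ∃r.E  ⇔  (B ⊓ ∀r.¬E) unsat w.r.t. T
   open: L(x₀) ⊇ {B, C, ¬E, ∀r.¬E, ∃r.¬C} (+ ∃-successors)
2. Hence B ⊑ ∃r.E: not entailed.

No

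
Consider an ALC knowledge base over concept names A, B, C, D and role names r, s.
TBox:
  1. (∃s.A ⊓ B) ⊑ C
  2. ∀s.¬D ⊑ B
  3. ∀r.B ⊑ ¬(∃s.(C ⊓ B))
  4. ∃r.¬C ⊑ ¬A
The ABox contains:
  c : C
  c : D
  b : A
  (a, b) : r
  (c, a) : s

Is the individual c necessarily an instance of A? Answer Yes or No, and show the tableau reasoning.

1. c : A?  L(c) = {C, D} ∪ {¬A}
   open: L(c) ⊇ {C, D, ¬A, ∃r.¬B, ∃s.D} (+ ∃-successors) — c ∉ A possible
2. Hence c : A: not entailed.

No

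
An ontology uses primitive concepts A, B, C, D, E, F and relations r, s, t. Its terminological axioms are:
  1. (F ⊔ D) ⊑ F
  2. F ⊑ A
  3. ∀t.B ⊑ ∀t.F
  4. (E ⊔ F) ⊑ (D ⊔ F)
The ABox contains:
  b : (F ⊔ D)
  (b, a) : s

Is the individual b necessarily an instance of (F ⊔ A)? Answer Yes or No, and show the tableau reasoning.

1. b : (F ⊔ A)?  L(b) = {(F ⊔ D)} ∪ {(¬F ⊓ ¬A)}
   clash {F, ¬F} at b — b ∈ (F ⊔ A)
2. Hence b : (F ⊔ A): entailed.

Yes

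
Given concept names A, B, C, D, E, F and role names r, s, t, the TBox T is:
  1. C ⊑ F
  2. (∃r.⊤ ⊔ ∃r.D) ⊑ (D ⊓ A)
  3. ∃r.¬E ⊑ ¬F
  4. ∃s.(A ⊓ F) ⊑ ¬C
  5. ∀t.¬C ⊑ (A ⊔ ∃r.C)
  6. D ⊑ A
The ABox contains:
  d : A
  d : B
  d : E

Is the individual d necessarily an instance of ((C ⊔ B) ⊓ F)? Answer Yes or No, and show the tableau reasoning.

No

1. d : ((C ⊔ B) ⊓ F)?  L(d) = {A, B, E} ∪ {((¬C ⊓ ¬B) ⊔ ¬F)}
   open: L(d) ⊇ {A, B, E, ¬C, ¬F, …} (+ ∃-successors) — d ∉ ((C ⊔ B) ⊓ F) possible
2. Hence d : ((C ⊔ B) ⊓ F): not entailed.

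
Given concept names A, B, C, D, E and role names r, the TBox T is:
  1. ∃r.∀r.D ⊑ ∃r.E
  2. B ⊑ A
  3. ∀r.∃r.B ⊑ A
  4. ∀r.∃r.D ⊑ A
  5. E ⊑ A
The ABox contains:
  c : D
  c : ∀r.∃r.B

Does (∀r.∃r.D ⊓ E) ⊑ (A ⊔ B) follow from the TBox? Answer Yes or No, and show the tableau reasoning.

Yes

1. (∀r.∃r.D ⊓ E) ⊑ (A ⊔ B)  ⇔  ((∀r.∃r.D ⊓ E) ⊓ (¬A ⊓ ¬B)) unsat w.r.t. T
   all branches close; clash {A, ¬A} at x₀
2. Hence (∀r.∃r.D ⊓ E) ⊑ (A ⊔ B): entailed.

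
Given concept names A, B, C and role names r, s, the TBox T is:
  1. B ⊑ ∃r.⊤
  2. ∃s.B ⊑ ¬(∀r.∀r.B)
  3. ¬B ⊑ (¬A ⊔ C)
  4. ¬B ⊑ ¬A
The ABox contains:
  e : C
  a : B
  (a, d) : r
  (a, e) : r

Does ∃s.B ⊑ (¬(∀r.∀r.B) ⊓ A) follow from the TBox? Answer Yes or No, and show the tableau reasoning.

No

1. ∃s.B ⊑ (¬(∀r.∀r.B) ⊓ A)  ⇔  (∃s.B ⊓ (∀r.∀r.B ⊔ ¬A)) unsat w.r.t. T
   apply at x₀: ∃s.B⊑¬(∀r.∀r.B)
   open: L(x₀) ⊇ {B, ¬A, ∃r.∃r.¬B, ∃r.⊤, ∃s.B} (+ ∃-successors)
2. Hence ∃s.B ⊑ (¬(∀r.∀r.B) ⊓ A): not entailed.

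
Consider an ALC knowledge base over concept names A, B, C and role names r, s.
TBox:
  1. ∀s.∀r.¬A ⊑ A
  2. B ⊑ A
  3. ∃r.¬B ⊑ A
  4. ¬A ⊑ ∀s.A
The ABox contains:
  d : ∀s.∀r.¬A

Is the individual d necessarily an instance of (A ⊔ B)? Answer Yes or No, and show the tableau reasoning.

1. d : (A ⊔ B)?  L(d) = {∀s.∀r.¬A} ∪ {(¬A ⊓ ¬B)}
   clash {A, ¬A} at d — d ∈ (A ⊔ B)
2. Hence d : (A ⊔ B): entailed.

Yes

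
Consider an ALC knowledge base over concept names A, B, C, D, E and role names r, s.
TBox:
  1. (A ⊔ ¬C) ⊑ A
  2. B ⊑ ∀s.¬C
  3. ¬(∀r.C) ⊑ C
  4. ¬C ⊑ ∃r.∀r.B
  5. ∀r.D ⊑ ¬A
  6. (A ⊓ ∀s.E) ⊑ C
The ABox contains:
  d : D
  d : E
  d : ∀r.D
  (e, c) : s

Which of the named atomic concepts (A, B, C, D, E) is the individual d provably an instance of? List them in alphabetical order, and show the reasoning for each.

1. d : A?  L(d) = {D, E, ∀r.D} ∪ {¬A}
   open: L(d) ⊇ {C, D, E, ¬A, ¬B, …} — d ∉ A possible
2. d : B?  L(d) = {D, E, ∀r.D} ∪ {¬B}
   apply at d: ∀r.D⊑¬A
   open: L(d) ⊇ {C, D, E, ¬A, ¬B, …} — d ∉ B possible
3. d : C?  L(d) = {D, E, ∀r.D} ∪ {¬C}
   clash {C, ¬C} at d — d ∈ C
4. d : D?  L(d) = {D, E, ∀r.D} ∪ {¬D}
   clash {D, ¬D} at d — d ∈ D
5. d : E?  L(d) = {D, E, ∀r.D} ∪ {¬E}
   clash {E, ¬E} at d — d ∈ E
6. Entailed for d: {C, D, E}

{C, D, E}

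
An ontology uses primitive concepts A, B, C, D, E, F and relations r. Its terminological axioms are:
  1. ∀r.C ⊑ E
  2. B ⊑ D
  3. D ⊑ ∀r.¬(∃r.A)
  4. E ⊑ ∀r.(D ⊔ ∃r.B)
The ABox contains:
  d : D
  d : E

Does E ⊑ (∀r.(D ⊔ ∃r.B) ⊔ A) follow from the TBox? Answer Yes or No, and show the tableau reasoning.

1. E ⊑ (∀r.(D ⊔ ∃r.B) ⊔ A)  ⇔  (E ⊓ (∃r.(¬D ⊓ ∀r.¬B) ⊓ ¬A)) unsat w.r.t. T
   all branches close; clash {D, ¬D} at an ∃-successor
2. Hence E ⊑ (∀r.(D ⊔ ∃r.B) ⊔ A): entailed.

Yes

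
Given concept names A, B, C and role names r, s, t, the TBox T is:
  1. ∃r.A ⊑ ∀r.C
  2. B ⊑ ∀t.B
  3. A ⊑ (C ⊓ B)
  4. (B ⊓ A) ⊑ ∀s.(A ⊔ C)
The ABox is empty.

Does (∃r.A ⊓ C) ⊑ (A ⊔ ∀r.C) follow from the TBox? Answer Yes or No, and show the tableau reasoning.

1. (∃r.A ⊓ C) ⊑ (A ⊔ ∀r.C)  ⇔  ((∃r.A ⊓ C) ⊓ (¬A ⊓ ∃r.¬C)) unsat w.r.t. T
   all branches close; clash {C, ¬C} at an ∃-successor
2. Hence (∃r.A ⊓ C) ⊑ (A ⊔ ∀r.C): entailed.

Yes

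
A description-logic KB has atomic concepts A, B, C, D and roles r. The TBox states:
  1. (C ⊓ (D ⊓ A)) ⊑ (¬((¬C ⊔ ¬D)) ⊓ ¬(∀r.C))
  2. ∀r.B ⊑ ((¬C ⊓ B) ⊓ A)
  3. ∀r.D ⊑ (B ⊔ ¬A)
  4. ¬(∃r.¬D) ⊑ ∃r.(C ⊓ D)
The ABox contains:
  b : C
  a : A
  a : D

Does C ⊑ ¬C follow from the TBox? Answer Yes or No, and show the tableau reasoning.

No

1. C ⊑ ¬C  ⇔  (C ⊓ C) unsat w.r.t. T
   open: L(x₀) ⊇ {C, ¬D, ∃r.¬B, ∃r.¬D} (+ ∃-successors)
2. Hence C ⊑ ¬C: not entailed.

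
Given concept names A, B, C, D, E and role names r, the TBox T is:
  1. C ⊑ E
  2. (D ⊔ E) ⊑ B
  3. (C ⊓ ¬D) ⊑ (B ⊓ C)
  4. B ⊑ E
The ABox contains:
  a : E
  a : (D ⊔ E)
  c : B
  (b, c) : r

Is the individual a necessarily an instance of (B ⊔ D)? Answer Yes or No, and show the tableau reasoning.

Yes

1. a : (B ⊔ D)?  L(a) = {E, (D ⊔ E)} ∪ {(¬B ⊓ ¬D)}
   clash {B, ¬B} at a — a ∈ (B ⊔ D)
2. Hence a : (B ⊔ D): entailed.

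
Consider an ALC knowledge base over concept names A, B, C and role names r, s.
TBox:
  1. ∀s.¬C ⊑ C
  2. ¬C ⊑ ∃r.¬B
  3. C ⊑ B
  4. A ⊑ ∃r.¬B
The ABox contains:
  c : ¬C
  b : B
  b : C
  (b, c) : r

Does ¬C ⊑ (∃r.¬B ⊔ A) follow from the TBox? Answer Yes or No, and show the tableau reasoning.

Yes

1. ¬C ⊑ (∃r.¬B ⊔ A)  ⇔  (¬C ⊓ (∀r.B ⊓ ¬A)) unsat w.r.t. T
   all branches close; clash {C, ¬C} at x₀
2. Hence ¬C ⊑ (∃r.¬B ⊔ A): entailed.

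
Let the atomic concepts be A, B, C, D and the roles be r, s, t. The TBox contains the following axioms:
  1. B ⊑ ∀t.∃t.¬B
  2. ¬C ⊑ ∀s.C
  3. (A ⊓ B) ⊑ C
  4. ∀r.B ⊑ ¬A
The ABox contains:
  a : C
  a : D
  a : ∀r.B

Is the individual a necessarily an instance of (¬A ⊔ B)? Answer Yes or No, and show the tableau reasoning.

Yes

1. a : (¬A ⊔ B)?  L(a) = {C, D, ∀r.B} ∪ {(A ⊓ ¬B)}
   clash {A, ¬A} at a — a ∈ (¬A ⊔ B)
2. Hence a : (¬A ⊔ B): entailed.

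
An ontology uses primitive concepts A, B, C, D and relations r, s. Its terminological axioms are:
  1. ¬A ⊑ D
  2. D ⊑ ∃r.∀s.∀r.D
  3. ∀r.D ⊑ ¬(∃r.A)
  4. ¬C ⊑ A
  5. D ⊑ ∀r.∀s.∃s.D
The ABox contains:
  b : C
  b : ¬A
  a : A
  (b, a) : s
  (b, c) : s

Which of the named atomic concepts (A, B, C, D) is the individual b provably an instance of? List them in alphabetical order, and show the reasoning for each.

{C, D}

1. b : A?  L(b) = {C, ¬A} ∪ {¬A}
   apply at b: ¬A⊑D
   open: L(b) ⊇ {C, D, ¬A, ∀r.∀s.∃s.D, ∃r.¬D, …} (+ ∃-successors) — b ∉ A possible
2. b : B?  L(b) = {C, ¬A} ∪ {¬B}
   apply at b: ¬A⊑D
   open: L(b) ⊇ {C, D, ¬A, ¬B, ∀r.∀s.∃s.D, …} (+ ∃-successors) — b ∉ B possible
3. b : C?  L(b) = {C, ¬A} ∪ {¬C}
   clash {C, ¬C} at b — b ∈ C
4. b : D?  L(b) = {C, ¬A} ∪ {¬D}
   clash {D, ¬D} at b — b ∈ D
5. Entailed for b: {C, D}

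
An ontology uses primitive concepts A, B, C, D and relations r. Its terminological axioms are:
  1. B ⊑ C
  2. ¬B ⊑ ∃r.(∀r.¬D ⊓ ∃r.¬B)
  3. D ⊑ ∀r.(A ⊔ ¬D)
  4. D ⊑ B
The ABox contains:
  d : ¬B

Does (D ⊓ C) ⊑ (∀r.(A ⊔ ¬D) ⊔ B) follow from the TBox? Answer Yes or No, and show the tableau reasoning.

Yes

1. (D ⊓ C) ⊑ (∀r.(A ⊔ ¬D) ⊔ B)  ⇔  ((D ⊓ C) ⊓ (∃r.(¬A ⊓ D) ⊓ ¬B)) unsat w.r.t. T
   all branches close; clash {B, ¬B} at x₀
2. Hence (D ⊓ C) ⊑ (∀r.(A ⊔ ¬D) ⊔ B): entailed.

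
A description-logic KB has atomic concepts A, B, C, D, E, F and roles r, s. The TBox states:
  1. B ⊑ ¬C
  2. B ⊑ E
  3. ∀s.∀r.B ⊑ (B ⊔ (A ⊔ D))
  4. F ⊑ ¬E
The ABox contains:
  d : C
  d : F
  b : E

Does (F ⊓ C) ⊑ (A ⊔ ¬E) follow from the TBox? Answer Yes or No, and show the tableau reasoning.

1. (F ⊓ C) ⊑ (A ⊔ ¬E)  ⇔  ((F ⊓ C) ⊓ (¬A ⊓ E)) unsat w.r.t. T
   all branches close; clash {C, ¬C} at x₀
2. Hence (F ⊓ C) ⊑ (A ⊔ ¬E): entailed.

Yes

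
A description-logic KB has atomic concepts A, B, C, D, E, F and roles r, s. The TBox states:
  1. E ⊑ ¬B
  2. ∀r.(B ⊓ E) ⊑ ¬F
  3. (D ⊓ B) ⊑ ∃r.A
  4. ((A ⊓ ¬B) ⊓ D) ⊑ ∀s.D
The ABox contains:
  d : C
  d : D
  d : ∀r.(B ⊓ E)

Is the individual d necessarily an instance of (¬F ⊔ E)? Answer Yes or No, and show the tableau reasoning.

Yes

1. d : (¬F ⊔ E)?  L(d) = {C, D, ∀r.(B ⊓ E)} ∪ {(F ⊓ ¬E)}
   clash {F, ¬F} at d — d ∈ (¬F ⊔ E)
2. Hence d : (¬F ⊔ E): entailed.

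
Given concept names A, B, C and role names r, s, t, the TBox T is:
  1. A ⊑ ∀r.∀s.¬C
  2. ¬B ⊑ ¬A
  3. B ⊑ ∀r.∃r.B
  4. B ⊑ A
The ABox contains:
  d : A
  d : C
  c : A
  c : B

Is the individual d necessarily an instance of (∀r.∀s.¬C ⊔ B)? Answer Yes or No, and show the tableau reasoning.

1. d : (∀r.∀s.¬C ⊔ B)?  L(d) = {A, C} ∪ {(∃r.∃s.C ⊓ ¬B)}
   clash {A, ¬A} at d — d ∈ (∀r.∀s.¬C ⊔ B)
2. Hence d : (∀r.∀s.¬C ⊔ B): entailed.

Yes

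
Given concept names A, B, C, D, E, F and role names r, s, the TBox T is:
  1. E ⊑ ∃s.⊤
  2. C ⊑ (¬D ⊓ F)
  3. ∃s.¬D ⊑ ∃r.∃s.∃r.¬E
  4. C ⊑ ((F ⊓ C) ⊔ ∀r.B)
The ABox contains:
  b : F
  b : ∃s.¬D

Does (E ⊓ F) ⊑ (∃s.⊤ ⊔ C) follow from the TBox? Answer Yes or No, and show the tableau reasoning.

Yes

1. (E ⊓ F) ⊑ (∃s.⊤ ⊔ C)  ⇔  ((E ⊓ F) ⊓ (∀s.⊥ ⊓ ¬C)) unsat w.r.t. T
   all branches close; clash ⊥ at an ∃-successor
2. Hence (E ⊓ F) ⊑ (∃s.⊤ ⊔ C): entailed.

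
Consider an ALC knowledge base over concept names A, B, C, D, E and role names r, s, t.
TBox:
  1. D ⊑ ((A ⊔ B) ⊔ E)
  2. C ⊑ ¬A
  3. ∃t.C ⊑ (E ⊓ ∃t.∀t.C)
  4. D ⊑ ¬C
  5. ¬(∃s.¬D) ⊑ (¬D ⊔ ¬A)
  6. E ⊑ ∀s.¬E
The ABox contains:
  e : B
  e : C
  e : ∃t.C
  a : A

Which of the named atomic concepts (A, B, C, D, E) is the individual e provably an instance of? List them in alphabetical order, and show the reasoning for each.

{B, C, E}

1. e : A?  L(e) = {B, C, ∃t.C} ∪ {¬A}
   apply at e: ∃t.C⊑(E ⊓ ∃t.∀t.C)
   open: L(e) ⊇ {B, C, E, ¬A, ¬D, …} (+ ∃-successors) — e ∉ A possible
2. e : B?  L(e) = {B, C, ∃t.C} ∪ {¬B}
   clash {B, ¬B} at e — e ∈ B
3. e : C?  L(e) = {B, C, ∃t.C} ∪ {¬C}
   clash {C, ¬C} at e — e ∈ C
4. e : D?  L(e) = {B, C, ∃t.C} ∪ {¬D}
   apply at e: C⊑¬A; ∃t.C⊑(E ⊓ ∃t.∀t.C)
   open: L(e) ⊇ {B, C, E, ¬A, ¬D, …} (+ ∃-successors) — e ∉ D possible
5. e : E?  L(e) = {B, C, ∃t.C} ∪ {¬E}
   clash {C, ¬C} at e — e ∈ E
6. Entailed for e: {B, C, E}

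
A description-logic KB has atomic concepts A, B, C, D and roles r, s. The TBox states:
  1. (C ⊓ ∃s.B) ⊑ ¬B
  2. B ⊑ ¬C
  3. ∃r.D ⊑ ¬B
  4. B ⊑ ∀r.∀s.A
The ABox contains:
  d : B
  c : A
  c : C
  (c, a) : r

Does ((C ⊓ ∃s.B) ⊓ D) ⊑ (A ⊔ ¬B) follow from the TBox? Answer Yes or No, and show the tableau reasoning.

Yes

1. ((C ⊓ ∃s.B) ⊓ D) ⊑ (A ⊔ ¬B)  ⇔  (((C ⊓ ∃s.B) ⊓ D) ⊓ (¬A ⊓ B)) unsat w.r.t. T
   all branches close; clash {C, ¬C} at x₀
2. Hence ((C ⊓ ∃s.B) ⊓ D) ⊑ (A ⊔ ¬B): entailed.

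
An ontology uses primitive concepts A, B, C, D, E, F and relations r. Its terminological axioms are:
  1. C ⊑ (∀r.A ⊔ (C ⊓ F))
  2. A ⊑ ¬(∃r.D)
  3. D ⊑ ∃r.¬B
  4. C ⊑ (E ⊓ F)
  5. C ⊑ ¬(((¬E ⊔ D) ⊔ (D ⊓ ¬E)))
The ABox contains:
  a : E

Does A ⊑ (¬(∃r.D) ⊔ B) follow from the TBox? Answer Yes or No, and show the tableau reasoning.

Yes

1. A ⊑ (¬(∃r.D) ⊔ B)  ⇔  (A ⊓ (∃r.D ⊓ ¬B)) unsat w.r.t. T
   all branches close; clash {D, ¬D} at an ∃-successor
2. Hence A ⊑ (¬(∃r.D) ⊔ B): entailed.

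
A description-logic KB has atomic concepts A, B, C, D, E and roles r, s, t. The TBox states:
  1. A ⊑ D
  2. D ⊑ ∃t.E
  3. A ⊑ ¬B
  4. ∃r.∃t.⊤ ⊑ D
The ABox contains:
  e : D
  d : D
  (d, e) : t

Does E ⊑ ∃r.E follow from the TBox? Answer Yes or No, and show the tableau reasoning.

1. E ⊑ ∃r.E  ⇔  (E ⊓ ∀r.¬E) unsat w.r.t. T
   open: L(x₀) ⊇ {E, ¬A, ¬D, ∀r.¬E, ∀r.∀t.⊥}
2. Hence E ⊑ ∃r.E: not entailed.

No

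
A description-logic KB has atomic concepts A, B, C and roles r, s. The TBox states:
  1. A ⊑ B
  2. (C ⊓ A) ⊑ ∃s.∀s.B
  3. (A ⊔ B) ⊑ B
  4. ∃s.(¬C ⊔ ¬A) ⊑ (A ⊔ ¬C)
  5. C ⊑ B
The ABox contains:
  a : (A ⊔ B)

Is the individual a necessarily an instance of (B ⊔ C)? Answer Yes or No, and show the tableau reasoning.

Yes

1. a : (B ⊔ C)?  L(a) = {(A ⊔ B)} ∪ {(¬B ⊓ ¬C)}
   clash {B, ¬B} at a — a ∈ (B ⊔ C)
2. Hence a : (B ⊔ C): entailed.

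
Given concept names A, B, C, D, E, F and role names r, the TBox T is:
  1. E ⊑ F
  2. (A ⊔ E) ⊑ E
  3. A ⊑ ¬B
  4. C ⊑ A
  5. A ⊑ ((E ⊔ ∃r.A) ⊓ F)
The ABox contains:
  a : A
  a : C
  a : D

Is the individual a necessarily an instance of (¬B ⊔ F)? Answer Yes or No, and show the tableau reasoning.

Yes

1. a : (¬B ⊔ F)?  L(a) = {A, C, D} ∪ {(B ⊓ ¬F)}
   clash {B, ¬B} at a — a ∈ (¬B ⊔ F)
2. Hence a : (¬B ⊔ F): entailed.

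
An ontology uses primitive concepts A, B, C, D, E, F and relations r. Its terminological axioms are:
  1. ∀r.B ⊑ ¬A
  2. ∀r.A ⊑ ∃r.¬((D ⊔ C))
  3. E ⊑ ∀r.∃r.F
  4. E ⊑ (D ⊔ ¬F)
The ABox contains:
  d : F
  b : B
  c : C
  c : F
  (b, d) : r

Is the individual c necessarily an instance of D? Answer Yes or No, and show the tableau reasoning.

1. c : D?  L(c) = {C, F} ∪ {¬D}
   open: L(c) ⊇ {C, F, ¬D, ¬E, ∃r.¬A, …} (+ ∃-successors) — c ∉ D possible
2. Hence c : D: not entailed.

No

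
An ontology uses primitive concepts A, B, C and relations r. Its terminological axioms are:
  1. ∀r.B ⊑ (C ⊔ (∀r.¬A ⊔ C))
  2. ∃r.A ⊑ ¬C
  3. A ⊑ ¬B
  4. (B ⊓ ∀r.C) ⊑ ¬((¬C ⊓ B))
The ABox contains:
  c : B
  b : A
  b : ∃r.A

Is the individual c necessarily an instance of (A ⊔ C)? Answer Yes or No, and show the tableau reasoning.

No

1. c : (A ⊔ C)?  L(c) = {B} ∪ {(¬A ⊓ ¬C)}
   open: L(c) ⊇ {B, ¬A, ¬C, ∃r.¬B, ∃r.¬C} (+ ∃-successors) — c ∉ (A ⊔ C) possible
2. Hence c : (A ⊔ C): not entailed.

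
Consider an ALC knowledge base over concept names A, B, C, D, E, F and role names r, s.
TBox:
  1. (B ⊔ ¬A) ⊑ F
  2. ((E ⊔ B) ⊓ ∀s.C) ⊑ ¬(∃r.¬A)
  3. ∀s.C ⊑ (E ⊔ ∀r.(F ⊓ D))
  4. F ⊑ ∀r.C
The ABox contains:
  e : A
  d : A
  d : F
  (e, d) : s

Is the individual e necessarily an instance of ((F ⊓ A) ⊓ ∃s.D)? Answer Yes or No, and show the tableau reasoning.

No

1. e : ((F ⊓ A) ⊓ ∃s.D)?  L(e) = {A} ∪ {((¬F ⊔ ¬A) ⊔ ∀s.¬D)}
   open: L(e) ⊇ {A, ¬B, ¬E, ¬F, ∃s.¬C} (+ ∃-successors) — e ∉ ((F ⊓ A) ⊓ ∃s.D) possible
2. Hence e : ((F ⊓ A) ⊓ ∃s.D): not entailed.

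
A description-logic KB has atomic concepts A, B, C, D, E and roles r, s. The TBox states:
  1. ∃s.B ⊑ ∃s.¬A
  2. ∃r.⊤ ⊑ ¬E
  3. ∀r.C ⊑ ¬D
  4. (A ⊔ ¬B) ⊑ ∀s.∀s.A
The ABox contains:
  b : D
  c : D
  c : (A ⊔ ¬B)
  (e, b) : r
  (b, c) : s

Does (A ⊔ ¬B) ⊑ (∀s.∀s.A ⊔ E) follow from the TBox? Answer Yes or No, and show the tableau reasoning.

1. (A ⊔ ¬B) ⊑ (∀s.∀s.A ⊔ E)  ⇔  ((A ⊔ ¬B) ⊓ (∃s.∃s.¬A ⊓ ¬E)) unsat w.r.t. T
   all branches close; clash {A, ¬A} at an ∃-successor
2. Hence (A ⊔ ¬B) ⊑ (∀s.∀s.A ⊔ E): entailed.

Yes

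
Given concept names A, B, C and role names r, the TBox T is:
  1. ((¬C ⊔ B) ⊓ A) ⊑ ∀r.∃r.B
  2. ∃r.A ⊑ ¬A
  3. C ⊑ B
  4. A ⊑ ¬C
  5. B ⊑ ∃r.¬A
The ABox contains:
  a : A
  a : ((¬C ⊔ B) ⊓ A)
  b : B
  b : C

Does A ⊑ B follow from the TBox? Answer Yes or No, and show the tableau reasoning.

1. A ⊑ B  ⇔  (A ⊓ ¬B) unsat w.r.t. T
   apply at x₀: A⊑¬C
   open: L(x₀) ⊇ {A, ¬B, ¬C, ∀r.¬A, ∀r.∃r.B}
2. Hence A ⊑ B: not entailed.

No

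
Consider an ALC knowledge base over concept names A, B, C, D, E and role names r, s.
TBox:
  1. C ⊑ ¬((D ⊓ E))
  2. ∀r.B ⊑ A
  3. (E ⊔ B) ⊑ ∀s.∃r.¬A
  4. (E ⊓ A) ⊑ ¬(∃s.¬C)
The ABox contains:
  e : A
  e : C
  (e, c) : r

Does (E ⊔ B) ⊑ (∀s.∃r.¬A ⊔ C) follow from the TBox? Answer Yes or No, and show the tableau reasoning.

Yes

1. (E ⊔ B) ⊑ (∀s.∃r.¬A ⊔ C)  ⇔  ((E ⊔ B) ⊓ (∃s.∀r.A ⊓ ¬C)) unsat w.r.t. T
   all branches close; clash {A, ¬A} at an ∃-successor
2. Hence (E ⊔ B) ⊑ (∀s.∃r.¬A ⊔ C): entailed.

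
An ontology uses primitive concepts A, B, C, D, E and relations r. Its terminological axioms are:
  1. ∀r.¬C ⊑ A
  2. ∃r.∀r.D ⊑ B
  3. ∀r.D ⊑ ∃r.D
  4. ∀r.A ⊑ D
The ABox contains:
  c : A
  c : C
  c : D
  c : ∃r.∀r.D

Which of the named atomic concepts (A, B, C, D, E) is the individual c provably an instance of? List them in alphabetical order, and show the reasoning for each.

{A, B, C, D}

1. c : A?  L(c) = {A, C, D, ∃r.∀r.D} ∪ {¬A}
   clash {A, ¬A} at c — c ∈ A
2. c : B?  L(c) = {A, C, D, ∃r.∀r.D} ∪ {¬B}
   clash {B, ¬B} at c — c ∈ B
3. c : C?  L(c) = {A, C, D, ∃r.∀r.D} ∪ {¬C}
   clash {C, ¬C} at c — c ∈ C
4. c : D?  L(c) = {A, C, D, ∃r.∀r.D} ∪ {¬D}
   clash {D, ¬D} at c — c ∈ D
5. c : E?  L(c) = {A, C, D, ∃r.∀r.D} ∪ {¬E}
   apply at c: ∃r.∀r.D⊑B
   open: L(c) ⊇ {A, B, C, D, ¬E, …} (+ ∃-successors) — c ∉ E possible
6. Entailed for c: {A, B, C, D}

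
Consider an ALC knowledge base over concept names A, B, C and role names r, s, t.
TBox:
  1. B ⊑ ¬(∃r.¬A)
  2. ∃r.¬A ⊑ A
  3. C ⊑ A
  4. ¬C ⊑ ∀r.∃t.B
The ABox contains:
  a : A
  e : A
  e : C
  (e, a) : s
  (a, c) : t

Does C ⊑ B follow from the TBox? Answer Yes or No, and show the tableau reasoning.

1. C ⊑ B  ⇔  (C ⊓ ¬B) unsat w.r.t. T
   apply at x₀: C⊑A
   open: L(x₀) ⊇ {A, C, ¬B}
2. Hence C ⊑ B: not entailed.

No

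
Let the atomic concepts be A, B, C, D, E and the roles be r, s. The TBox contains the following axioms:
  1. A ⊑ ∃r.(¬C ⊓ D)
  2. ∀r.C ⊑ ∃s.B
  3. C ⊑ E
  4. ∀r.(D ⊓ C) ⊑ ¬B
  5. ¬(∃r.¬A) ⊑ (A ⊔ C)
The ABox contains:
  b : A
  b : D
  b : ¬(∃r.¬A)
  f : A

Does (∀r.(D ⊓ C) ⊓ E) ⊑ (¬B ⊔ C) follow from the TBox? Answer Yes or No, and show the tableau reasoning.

1. (∀r.(D ⊓ C) ⊓ E) ⊑ (¬B ⊔ C)  ⇔  ((∀r.(D ⊓ C) ⊓ E) ⊓ (B ⊓ ¬C)) unsat w.r.t. T
   all branches close; clash {C, ¬C} at x₀
2. Hence (∀r.(D ⊓ C) ⊓ E) ⊑ (¬B ⊔ C): entailed.

Yes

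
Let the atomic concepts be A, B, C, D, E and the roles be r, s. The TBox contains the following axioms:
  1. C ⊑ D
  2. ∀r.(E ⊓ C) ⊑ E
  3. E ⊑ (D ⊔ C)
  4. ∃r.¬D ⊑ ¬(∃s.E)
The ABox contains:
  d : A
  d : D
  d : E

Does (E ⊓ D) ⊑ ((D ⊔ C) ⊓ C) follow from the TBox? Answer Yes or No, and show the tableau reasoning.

1. (E ⊓ D) ⊑ ((D ⊔ C) ⊓ C)  ⇔  ((E ⊓ D) ⊓ ((¬D ⊓ ¬C) ⊔ ¬C)) unsat w.r.t. T
   apply at x₀: E⊑(D ⊔ C)
   open: L(x₀) ⊇ {D, E, ¬C, ∀r.D}
2. Hence (E ⊓ D) ⊑ ((D ⊔ C) ⊓ C): not entailed.

No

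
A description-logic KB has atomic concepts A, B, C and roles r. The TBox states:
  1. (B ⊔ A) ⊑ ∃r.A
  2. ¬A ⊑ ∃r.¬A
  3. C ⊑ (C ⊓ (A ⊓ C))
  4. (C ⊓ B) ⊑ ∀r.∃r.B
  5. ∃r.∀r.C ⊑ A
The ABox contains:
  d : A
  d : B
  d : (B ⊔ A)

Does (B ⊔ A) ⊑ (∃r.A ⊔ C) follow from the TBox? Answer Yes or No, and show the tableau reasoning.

Yes

1. (B ⊔ A) ⊑ (∃r.A ⊔ C)  ⇔  ((B ⊔ A) ⊓ (∀r.¬A ⊓ ¬C)) unsat w.r.t. T
   all branches close; clash {A, ¬A} at an ∃-successor
2. Hence (B ⊔ A) ⊑ (∃r.A ⊔ C): entailed.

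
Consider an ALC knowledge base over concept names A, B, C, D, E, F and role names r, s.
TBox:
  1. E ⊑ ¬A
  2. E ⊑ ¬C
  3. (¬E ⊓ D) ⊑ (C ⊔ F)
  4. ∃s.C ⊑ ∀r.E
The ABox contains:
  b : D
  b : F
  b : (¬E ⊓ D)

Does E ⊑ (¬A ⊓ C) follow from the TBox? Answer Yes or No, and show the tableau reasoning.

1. E ⊑ (¬A ⊓ C)  ⇔  (E ⊓ (A ⊔ ¬C)) unsat w.r.t. T
   apply at x₀: E⊑¬A; E⊑¬C
   open: L(x₀) ⊇ {E, ¬A, ¬C, ∀s.¬C}
2. Hence E ⊑ (¬A ⊓ C): not entailed.

No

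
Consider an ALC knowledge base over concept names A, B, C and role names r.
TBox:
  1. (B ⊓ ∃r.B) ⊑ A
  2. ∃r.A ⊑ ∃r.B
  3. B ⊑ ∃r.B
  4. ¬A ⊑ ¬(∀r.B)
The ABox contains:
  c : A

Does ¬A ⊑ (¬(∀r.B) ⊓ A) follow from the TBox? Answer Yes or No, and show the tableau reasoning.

No

1. ¬A ⊑ (¬(∀r.B) ⊓ A)  ⇔  (¬A ⊓ (∀r.B ⊔ ¬A)) unsat w.r.t. T
   apply at x₀: ¬A⊑¬(∀r.B)
   open: L(x₀) ⊇ {¬A, ¬B, ∀r.¬A, ∃r.¬B} (+ ∃-successors)
2. Hence ¬A ⊑ (¬(∀r.B) ⊓ A): not entailed.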